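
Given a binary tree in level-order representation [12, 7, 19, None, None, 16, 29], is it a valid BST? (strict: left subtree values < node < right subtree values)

Level-order array: [12, 7, 19, None, None, 16, 29]
Validate using subtree bounds (lo, hi): at each node, require lo < value < hi,
then recurse left with hi=value and right with lo=value.
Preorder trace (stopping at first violation):
  at node 12 with bounds (-inf, +inf): OK
  at node 7 with bounds (-inf, 12): OK
  at node 19 with bounds (12, +inf): OK
  at node 16 with bounds (12, 19): OK
  at node 29 with bounds (19, +inf): OK
No violation found at any node.
Result: Valid BST


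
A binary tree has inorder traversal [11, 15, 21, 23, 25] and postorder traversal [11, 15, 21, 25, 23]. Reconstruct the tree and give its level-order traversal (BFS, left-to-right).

Inorder:   [11, 15, 21, 23, 25]
Postorder: [11, 15, 21, 25, 23]
Algorithm: postorder visits root last, so walk postorder right-to-left;
each value is the root of the current inorder slice — split it at that
value, recurse on the right subtree first, then the left.
Recursive splits:
  root=23; inorder splits into left=[11, 15, 21], right=[25]
  root=25; inorder splits into left=[], right=[]
  root=21; inorder splits into left=[11, 15], right=[]
  root=15; inorder splits into left=[11], right=[]
  root=11; inorder splits into left=[], right=[]
Reconstructed level-order: [23, 21, 25, 15, 11]


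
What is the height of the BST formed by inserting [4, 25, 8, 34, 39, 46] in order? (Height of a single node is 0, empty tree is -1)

Insertion order: [4, 25, 8, 34, 39, 46]
Tree (level-order array): [4, None, 25, 8, 34, None, None, None, 39, None, 46]
Compute height bottom-up (empty subtree = -1):
  height(8) = 1 + max(-1, -1) = 0
  height(46) = 1 + max(-1, -1) = 0
  height(39) = 1 + max(-1, 0) = 1
  height(34) = 1 + max(-1, 1) = 2
  height(25) = 1 + max(0, 2) = 3
  height(4) = 1 + max(-1, 3) = 4
Height = 4


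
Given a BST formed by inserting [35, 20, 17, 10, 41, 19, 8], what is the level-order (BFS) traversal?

Tree insertion order: [35, 20, 17, 10, 41, 19, 8]
Tree (level-order array): [35, 20, 41, 17, None, None, None, 10, 19, 8]
BFS from the root, enqueuing left then right child of each popped node:
  queue [35] -> pop 35, enqueue [20, 41], visited so far: [35]
  queue [20, 41] -> pop 20, enqueue [17], visited so far: [35, 20]
  queue [41, 17] -> pop 41, enqueue [none], visited so far: [35, 20, 41]
  queue [17] -> pop 17, enqueue [10, 19], visited so far: [35, 20, 41, 17]
  queue [10, 19] -> pop 10, enqueue [8], visited so far: [35, 20, 41, 17, 10]
  queue [19, 8] -> pop 19, enqueue [none], visited so far: [35, 20, 41, 17, 10, 19]
  queue [8] -> pop 8, enqueue [none], visited so far: [35, 20, 41, 17, 10, 19, 8]
Result: [35, 20, 41, 17, 10, 19, 8]


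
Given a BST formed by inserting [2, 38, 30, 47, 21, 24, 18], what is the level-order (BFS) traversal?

Tree insertion order: [2, 38, 30, 47, 21, 24, 18]
Tree (level-order array): [2, None, 38, 30, 47, 21, None, None, None, 18, 24]
BFS from the root, enqueuing left then right child of each popped node:
  queue [2] -> pop 2, enqueue [38], visited so far: [2]
  queue [38] -> pop 38, enqueue [30, 47], visited so far: [2, 38]
  queue [30, 47] -> pop 30, enqueue [21], visited so far: [2, 38, 30]
  queue [47, 21] -> pop 47, enqueue [none], visited so far: [2, 38, 30, 47]
  queue [21] -> pop 21, enqueue [18, 24], visited so far: [2, 38, 30, 47, 21]
  queue [18, 24] -> pop 18, enqueue [none], visited so far: [2, 38, 30, 47, 21, 18]
  queue [24] -> pop 24, enqueue [none], visited so far: [2, 38, 30, 47, 21, 18, 24]
Result: [2, 38, 30, 47, 21, 18, 24]


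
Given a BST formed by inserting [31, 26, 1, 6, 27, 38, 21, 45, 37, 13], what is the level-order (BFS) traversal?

Tree insertion order: [31, 26, 1, 6, 27, 38, 21, 45, 37, 13]
Tree (level-order array): [31, 26, 38, 1, 27, 37, 45, None, 6, None, None, None, None, None, None, None, 21, 13]
BFS from the root, enqueuing left then right child of each popped node:
  queue [31] -> pop 31, enqueue [26, 38], visited so far: [31]
  queue [26, 38] -> pop 26, enqueue [1, 27], visited so far: [31, 26]
  queue [38, 1, 27] -> pop 38, enqueue [37, 45], visited so far: [31, 26, 38]
  queue [1, 27, 37, 45] -> pop 1, enqueue [6], visited so far: [31, 26, 38, 1]
  queue [27, 37, 45, 6] -> pop 27, enqueue [none], visited so far: [31, 26, 38, 1, 27]
  queue [37, 45, 6] -> pop 37, enqueue [none], visited so far: [31, 26, 38, 1, 27, 37]
  queue [45, 6] -> pop 45, enqueue [none], visited so far: [31, 26, 38, 1, 27, 37, 45]
  queue [6] -> pop 6, enqueue [21], visited so far: [31, 26, 38, 1, 27, 37, 45, 6]
  queue [21] -> pop 21, enqueue [13], visited so far: [31, 26, 38, 1, 27, 37, 45, 6, 21]
  queue [13] -> pop 13, enqueue [none], visited so far: [31, 26, 38, 1, 27, 37, 45, 6, 21, 13]
Result: [31, 26, 38, 1, 27, 37, 45, 6, 21, 13]


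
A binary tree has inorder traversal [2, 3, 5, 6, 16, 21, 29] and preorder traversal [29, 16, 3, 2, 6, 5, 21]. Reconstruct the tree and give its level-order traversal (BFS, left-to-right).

Inorder:  [2, 3, 5, 6, 16, 21, 29]
Preorder: [29, 16, 3, 2, 6, 5, 21]
Algorithm: preorder visits root first, so consume preorder in order;
for each root, split the current inorder slice at that value into
left-subtree inorder and right-subtree inorder, then recurse.
Recursive splits:
  root=29; inorder splits into left=[2, 3, 5, 6, 16, 21], right=[]
  root=16; inorder splits into left=[2, 3, 5, 6], right=[21]
  root=3; inorder splits into left=[2], right=[5, 6]
  root=2; inorder splits into left=[], right=[]
  root=6; inorder splits into left=[5], right=[]
  root=5; inorder splits into left=[], right=[]
  root=21; inorder splits into left=[], right=[]
Reconstructed level-order: [29, 16, 3, 21, 2, 6, 5]


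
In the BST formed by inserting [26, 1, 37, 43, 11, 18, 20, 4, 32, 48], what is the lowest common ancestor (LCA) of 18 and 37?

Tree insertion order: [26, 1, 37, 43, 11, 18, 20, 4, 32, 48]
Tree (level-order array): [26, 1, 37, None, 11, 32, 43, 4, 18, None, None, None, 48, None, None, None, 20]
In a BST, the LCA of p=18, q=37 is the first node v on the
root-to-leaf path with p <= v <= q (go left if both < v, right if both > v).
Walk from root:
  at 26: 18 <= 26 <= 37, this is the LCA
LCA = 26


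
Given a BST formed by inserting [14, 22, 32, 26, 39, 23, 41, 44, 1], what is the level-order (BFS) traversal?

Tree insertion order: [14, 22, 32, 26, 39, 23, 41, 44, 1]
Tree (level-order array): [14, 1, 22, None, None, None, 32, 26, 39, 23, None, None, 41, None, None, None, 44]
BFS from the root, enqueuing left then right child of each popped node:
  queue [14] -> pop 14, enqueue [1, 22], visited so far: [14]
  queue [1, 22] -> pop 1, enqueue [none], visited so far: [14, 1]
  queue [22] -> pop 22, enqueue [32], visited so far: [14, 1, 22]
  queue [32] -> pop 32, enqueue [26, 39], visited so far: [14, 1, 22, 32]
  queue [26, 39] -> pop 26, enqueue [23], visited so far: [14, 1, 22, 32, 26]
  queue [39, 23] -> pop 39, enqueue [41], visited so far: [14, 1, 22, 32, 26, 39]
  queue [23, 41] -> pop 23, enqueue [none], visited so far: [14, 1, 22, 32, 26, 39, 23]
  queue [41] -> pop 41, enqueue [44], visited so far: [14, 1, 22, 32, 26, 39, 23, 41]
  queue [44] -> pop 44, enqueue [none], visited so far: [14, 1, 22, 32, 26, 39, 23, 41, 44]
Result: [14, 1, 22, 32, 26, 39, 23, 41, 44]


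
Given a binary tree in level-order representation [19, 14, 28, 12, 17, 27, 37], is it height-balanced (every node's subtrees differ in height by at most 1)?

Tree (level-order array): [19, 14, 28, 12, 17, 27, 37]
Definition: a tree is height-balanced if, at every node, |h(left) - h(right)| <= 1 (empty subtree has height -1).
Bottom-up per-node check:
  node 12: h_left=-1, h_right=-1, diff=0 [OK], height=0
  node 17: h_left=-1, h_right=-1, diff=0 [OK], height=0
  node 14: h_left=0, h_right=0, diff=0 [OK], height=1
  node 27: h_left=-1, h_right=-1, diff=0 [OK], height=0
  node 37: h_left=-1, h_right=-1, diff=0 [OK], height=0
  node 28: h_left=0, h_right=0, diff=0 [OK], height=1
  node 19: h_left=1, h_right=1, diff=0 [OK], height=2
All nodes satisfy the balance condition.
Result: Balanced


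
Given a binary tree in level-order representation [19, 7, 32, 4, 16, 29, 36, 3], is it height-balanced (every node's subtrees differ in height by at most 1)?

Tree (level-order array): [19, 7, 32, 4, 16, 29, 36, 3]
Definition: a tree is height-balanced if, at every node, |h(left) - h(right)| <= 1 (empty subtree has height -1).
Bottom-up per-node check:
  node 3: h_left=-1, h_right=-1, diff=0 [OK], height=0
  node 4: h_left=0, h_right=-1, diff=1 [OK], height=1
  node 16: h_left=-1, h_right=-1, diff=0 [OK], height=0
  node 7: h_left=1, h_right=0, diff=1 [OK], height=2
  node 29: h_left=-1, h_right=-1, diff=0 [OK], height=0
  node 36: h_left=-1, h_right=-1, diff=0 [OK], height=0
  node 32: h_left=0, h_right=0, diff=0 [OK], height=1
  node 19: h_left=2, h_right=1, diff=1 [OK], height=3
All nodes satisfy the balance condition.
Result: Balanced


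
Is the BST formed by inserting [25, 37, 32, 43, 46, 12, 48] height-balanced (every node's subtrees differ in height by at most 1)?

Tree (level-order array): [25, 12, 37, None, None, 32, 43, None, None, None, 46, None, 48]
Definition: a tree is height-balanced if, at every node, |h(left) - h(right)| <= 1 (empty subtree has height -1).
Bottom-up per-node check:
  node 12: h_left=-1, h_right=-1, diff=0 [OK], height=0
  node 32: h_left=-1, h_right=-1, diff=0 [OK], height=0
  node 48: h_left=-1, h_right=-1, diff=0 [OK], height=0
  node 46: h_left=-1, h_right=0, diff=1 [OK], height=1
  node 43: h_left=-1, h_right=1, diff=2 [FAIL (|-1-1|=2 > 1)], height=2
  node 37: h_left=0, h_right=2, diff=2 [FAIL (|0-2|=2 > 1)], height=3
  node 25: h_left=0, h_right=3, diff=3 [FAIL (|0-3|=3 > 1)], height=4
Node 43 violates the condition: |-1 - 1| = 2 > 1.
Result: Not balanced


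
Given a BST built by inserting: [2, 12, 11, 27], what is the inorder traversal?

Tree insertion order: [2, 12, 11, 27]
Tree (level-order array): [2, None, 12, 11, 27]
Inorder traversal: [2, 11, 12, 27]


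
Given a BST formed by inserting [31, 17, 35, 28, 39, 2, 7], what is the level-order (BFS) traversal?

Tree insertion order: [31, 17, 35, 28, 39, 2, 7]
Tree (level-order array): [31, 17, 35, 2, 28, None, 39, None, 7]
BFS from the root, enqueuing left then right child of each popped node:
  queue [31] -> pop 31, enqueue [17, 35], visited so far: [31]
  queue [17, 35] -> pop 17, enqueue [2, 28], visited so far: [31, 17]
  queue [35, 2, 28] -> pop 35, enqueue [39], visited so far: [31, 17, 35]
  queue [2, 28, 39] -> pop 2, enqueue [7], visited so far: [31, 17, 35, 2]
  queue [28, 39, 7] -> pop 28, enqueue [none], visited so far: [31, 17, 35, 2, 28]
  queue [39, 7] -> pop 39, enqueue [none], visited so far: [31, 17, 35, 2, 28, 39]
  queue [7] -> pop 7, enqueue [none], visited so far: [31, 17, 35, 2, 28, 39, 7]
Result: [31, 17, 35, 2, 28, 39, 7]


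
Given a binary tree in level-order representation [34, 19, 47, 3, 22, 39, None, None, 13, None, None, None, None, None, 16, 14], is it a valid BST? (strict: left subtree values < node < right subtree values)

Level-order array: [34, 19, 47, 3, 22, 39, None, None, 13, None, None, None, None, None, 16, 14]
Validate using subtree bounds (lo, hi): at each node, require lo < value < hi,
then recurse left with hi=value and right with lo=value.
Preorder trace (stopping at first violation):
  at node 34 with bounds (-inf, +inf): OK
  at node 19 with bounds (-inf, 34): OK
  at node 3 with bounds (-inf, 19): OK
  at node 13 with bounds (3, 19): OK
  at node 16 with bounds (13, 19): OK
  at node 14 with bounds (13, 16): OK
  at node 22 with bounds (19, 34): OK
  at node 47 with bounds (34, +inf): OK
  at node 39 with bounds (34, 47): OK
No violation found at any node.
Result: Valid BST


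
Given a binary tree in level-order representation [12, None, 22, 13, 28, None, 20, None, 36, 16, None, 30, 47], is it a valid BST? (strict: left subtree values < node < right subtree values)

Level-order array: [12, None, 22, 13, 28, None, 20, None, 36, 16, None, 30, 47]
Validate using subtree bounds (lo, hi): at each node, require lo < value < hi,
then recurse left with hi=value and right with lo=value.
Preorder trace (stopping at first violation):
  at node 12 with bounds (-inf, +inf): OK
  at node 22 with bounds (12, +inf): OK
  at node 13 with bounds (12, 22): OK
  at node 20 with bounds (13, 22): OK
  at node 16 with bounds (13, 20): OK
  at node 28 with bounds (22, +inf): OK
  at node 36 with bounds (28, +inf): OK
  at node 30 with bounds (28, 36): OK
  at node 47 with bounds (36, +inf): OK
No violation found at any node.
Result: Valid BST


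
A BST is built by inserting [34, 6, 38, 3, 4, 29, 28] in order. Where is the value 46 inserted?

Starting tree (level order): [34, 6, 38, 3, 29, None, None, None, 4, 28]
Insertion path: 34 -> 38
Result: insert 46 as right child of 38
Final tree (level order): [34, 6, 38, 3, 29, None, 46, None, 4, 28]


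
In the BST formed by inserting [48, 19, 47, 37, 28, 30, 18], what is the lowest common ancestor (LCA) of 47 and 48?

Tree insertion order: [48, 19, 47, 37, 28, 30, 18]
Tree (level-order array): [48, 19, None, 18, 47, None, None, 37, None, 28, None, None, 30]
In a BST, the LCA of p=47, q=48 is the first node v on the
root-to-leaf path with p <= v <= q (go left if both < v, right if both > v).
Walk from root:
  at 48: 47 <= 48 <= 48, this is the LCA
LCA = 48


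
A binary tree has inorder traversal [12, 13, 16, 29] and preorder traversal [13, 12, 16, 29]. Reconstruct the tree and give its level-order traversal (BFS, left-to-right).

Inorder:  [12, 13, 16, 29]
Preorder: [13, 12, 16, 29]
Algorithm: preorder visits root first, so consume preorder in order;
for each root, split the current inorder slice at that value into
left-subtree inorder and right-subtree inorder, then recurse.
Recursive splits:
  root=13; inorder splits into left=[12], right=[16, 29]
  root=12; inorder splits into left=[], right=[]
  root=16; inorder splits into left=[], right=[29]
  root=29; inorder splits into left=[], right=[]
Reconstructed level-order: [13, 12, 16, 29]


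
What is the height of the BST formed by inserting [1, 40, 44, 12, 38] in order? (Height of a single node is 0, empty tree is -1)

Insertion order: [1, 40, 44, 12, 38]
Tree (level-order array): [1, None, 40, 12, 44, None, 38]
Compute height bottom-up (empty subtree = -1):
  height(38) = 1 + max(-1, -1) = 0
  height(12) = 1 + max(-1, 0) = 1
  height(44) = 1 + max(-1, -1) = 0
  height(40) = 1 + max(1, 0) = 2
  height(1) = 1 + max(-1, 2) = 3
Height = 3


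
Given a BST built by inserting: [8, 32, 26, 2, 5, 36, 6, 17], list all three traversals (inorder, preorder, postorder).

Tree insertion order: [8, 32, 26, 2, 5, 36, 6, 17]
Tree (level-order array): [8, 2, 32, None, 5, 26, 36, None, 6, 17]
Inorder (L, root, R): [2, 5, 6, 8, 17, 26, 32, 36]
Preorder (root, L, R): [8, 2, 5, 6, 32, 26, 17, 36]
Postorder (L, R, root): [6, 5, 2, 17, 26, 36, 32, 8]


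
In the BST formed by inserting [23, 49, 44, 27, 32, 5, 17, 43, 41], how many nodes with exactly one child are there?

Tree built from: [23, 49, 44, 27, 32, 5, 17, 43, 41]
Tree (level-order array): [23, 5, 49, None, 17, 44, None, None, None, 27, None, None, 32, None, 43, 41]
Rule: These are nodes with exactly 1 non-null child.
Per-node child counts:
  node 23: 2 child(ren)
  node 5: 1 child(ren)
  node 17: 0 child(ren)
  node 49: 1 child(ren)
  node 44: 1 child(ren)
  node 27: 1 child(ren)
  node 32: 1 child(ren)
  node 43: 1 child(ren)
  node 41: 0 child(ren)
Matching nodes: [5, 49, 44, 27, 32, 43]
Count of nodes with exactly one child: 6


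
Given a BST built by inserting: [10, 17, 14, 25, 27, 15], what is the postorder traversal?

Tree insertion order: [10, 17, 14, 25, 27, 15]
Tree (level-order array): [10, None, 17, 14, 25, None, 15, None, 27]
Postorder traversal: [15, 14, 27, 25, 17, 10]


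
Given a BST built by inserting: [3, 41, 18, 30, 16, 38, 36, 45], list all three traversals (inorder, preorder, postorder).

Tree insertion order: [3, 41, 18, 30, 16, 38, 36, 45]
Tree (level-order array): [3, None, 41, 18, 45, 16, 30, None, None, None, None, None, 38, 36]
Inorder (L, root, R): [3, 16, 18, 30, 36, 38, 41, 45]
Preorder (root, L, R): [3, 41, 18, 16, 30, 38, 36, 45]
Postorder (L, R, root): [16, 36, 38, 30, 18, 45, 41, 3]


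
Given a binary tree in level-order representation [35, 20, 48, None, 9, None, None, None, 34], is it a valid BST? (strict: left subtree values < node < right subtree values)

Level-order array: [35, 20, 48, None, 9, None, None, None, 34]
Validate using subtree bounds (lo, hi): at each node, require lo < value < hi,
then recurse left with hi=value and right with lo=value.
Preorder trace (stopping at first violation):
  at node 35 with bounds (-inf, +inf): OK
  at node 20 with bounds (-inf, 35): OK
  at node 9 with bounds (20, 35): VIOLATION
Node 9 violates its bound: not (20 < 9 < 35).
Result: Not a valid BST


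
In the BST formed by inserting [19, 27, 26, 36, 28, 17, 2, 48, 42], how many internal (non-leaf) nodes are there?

Tree built from: [19, 27, 26, 36, 28, 17, 2, 48, 42]
Tree (level-order array): [19, 17, 27, 2, None, 26, 36, None, None, None, None, 28, 48, None, None, 42]
Rule: An internal node has at least one child.
Per-node child counts:
  node 19: 2 child(ren)
  node 17: 1 child(ren)
  node 2: 0 child(ren)
  node 27: 2 child(ren)
  node 26: 0 child(ren)
  node 36: 2 child(ren)
  node 28: 0 child(ren)
  node 48: 1 child(ren)
  node 42: 0 child(ren)
Matching nodes: [19, 17, 27, 36, 48]
Count of internal (non-leaf) nodes: 5


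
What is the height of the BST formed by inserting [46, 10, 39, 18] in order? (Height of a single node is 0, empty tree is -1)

Insertion order: [46, 10, 39, 18]
Tree (level-order array): [46, 10, None, None, 39, 18]
Compute height bottom-up (empty subtree = -1):
  height(18) = 1 + max(-1, -1) = 0
  height(39) = 1 + max(0, -1) = 1
  height(10) = 1 + max(-1, 1) = 2
  height(46) = 1 + max(2, -1) = 3
Height = 3


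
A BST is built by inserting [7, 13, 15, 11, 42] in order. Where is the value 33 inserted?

Starting tree (level order): [7, None, 13, 11, 15, None, None, None, 42]
Insertion path: 7 -> 13 -> 15 -> 42
Result: insert 33 as left child of 42
Final tree (level order): [7, None, 13, 11, 15, None, None, None, 42, 33]


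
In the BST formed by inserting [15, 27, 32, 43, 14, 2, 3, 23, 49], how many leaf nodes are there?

Tree built from: [15, 27, 32, 43, 14, 2, 3, 23, 49]
Tree (level-order array): [15, 14, 27, 2, None, 23, 32, None, 3, None, None, None, 43, None, None, None, 49]
Rule: A leaf has 0 children.
Per-node child counts:
  node 15: 2 child(ren)
  node 14: 1 child(ren)
  node 2: 1 child(ren)
  node 3: 0 child(ren)
  node 27: 2 child(ren)
  node 23: 0 child(ren)
  node 32: 1 child(ren)
  node 43: 1 child(ren)
  node 49: 0 child(ren)
Matching nodes: [3, 23, 49]
Count of leaf nodes: 3


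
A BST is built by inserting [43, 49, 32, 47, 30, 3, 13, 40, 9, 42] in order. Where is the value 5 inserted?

Starting tree (level order): [43, 32, 49, 30, 40, 47, None, 3, None, None, 42, None, None, None, 13, None, None, 9]
Insertion path: 43 -> 32 -> 30 -> 3 -> 13 -> 9
Result: insert 5 as left child of 9
Final tree (level order): [43, 32, 49, 30, 40, 47, None, 3, None, None, 42, None, None, None, 13, None, None, 9, None, 5]


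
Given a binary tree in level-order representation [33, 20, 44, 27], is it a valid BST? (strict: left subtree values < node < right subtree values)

Level-order array: [33, 20, 44, 27]
Validate using subtree bounds (lo, hi): at each node, require lo < value < hi,
then recurse left with hi=value and right with lo=value.
Preorder trace (stopping at first violation):
  at node 33 with bounds (-inf, +inf): OK
  at node 20 with bounds (-inf, 33): OK
  at node 27 with bounds (-inf, 20): VIOLATION
Node 27 violates its bound: not (-inf < 27 < 20).
Result: Not a valid BST


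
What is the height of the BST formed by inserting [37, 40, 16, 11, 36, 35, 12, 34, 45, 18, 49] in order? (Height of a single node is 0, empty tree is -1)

Insertion order: [37, 40, 16, 11, 36, 35, 12, 34, 45, 18, 49]
Tree (level-order array): [37, 16, 40, 11, 36, None, 45, None, 12, 35, None, None, 49, None, None, 34, None, None, None, 18]
Compute height bottom-up (empty subtree = -1):
  height(12) = 1 + max(-1, -1) = 0
  height(11) = 1 + max(-1, 0) = 1
  height(18) = 1 + max(-1, -1) = 0
  height(34) = 1 + max(0, -1) = 1
  height(35) = 1 + max(1, -1) = 2
  height(36) = 1 + max(2, -1) = 3
  height(16) = 1 + max(1, 3) = 4
  height(49) = 1 + max(-1, -1) = 0
  height(45) = 1 + max(-1, 0) = 1
  height(40) = 1 + max(-1, 1) = 2
  height(37) = 1 + max(4, 2) = 5
Height = 5


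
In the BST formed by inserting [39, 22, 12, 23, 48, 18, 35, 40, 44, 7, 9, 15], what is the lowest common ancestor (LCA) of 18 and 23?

Tree insertion order: [39, 22, 12, 23, 48, 18, 35, 40, 44, 7, 9, 15]
Tree (level-order array): [39, 22, 48, 12, 23, 40, None, 7, 18, None, 35, None, 44, None, 9, 15]
In a BST, the LCA of p=18, q=23 is the first node v on the
root-to-leaf path with p <= v <= q (go left if both < v, right if both > v).
Walk from root:
  at 39: both 18 and 23 < 39, go left
  at 22: 18 <= 22 <= 23, this is the LCA
LCA = 22


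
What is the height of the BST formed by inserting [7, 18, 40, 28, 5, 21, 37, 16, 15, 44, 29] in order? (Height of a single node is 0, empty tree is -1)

Insertion order: [7, 18, 40, 28, 5, 21, 37, 16, 15, 44, 29]
Tree (level-order array): [7, 5, 18, None, None, 16, 40, 15, None, 28, 44, None, None, 21, 37, None, None, None, None, 29]
Compute height bottom-up (empty subtree = -1):
  height(5) = 1 + max(-1, -1) = 0
  height(15) = 1 + max(-1, -1) = 0
  height(16) = 1 + max(0, -1) = 1
  height(21) = 1 + max(-1, -1) = 0
  height(29) = 1 + max(-1, -1) = 0
  height(37) = 1 + max(0, -1) = 1
  height(28) = 1 + max(0, 1) = 2
  height(44) = 1 + max(-1, -1) = 0
  height(40) = 1 + max(2, 0) = 3
  height(18) = 1 + max(1, 3) = 4
  height(7) = 1 + max(0, 4) = 5
Height = 5


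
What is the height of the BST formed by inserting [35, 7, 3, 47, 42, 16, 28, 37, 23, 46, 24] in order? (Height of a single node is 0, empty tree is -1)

Insertion order: [35, 7, 3, 47, 42, 16, 28, 37, 23, 46, 24]
Tree (level-order array): [35, 7, 47, 3, 16, 42, None, None, None, None, 28, 37, 46, 23, None, None, None, None, None, None, 24]
Compute height bottom-up (empty subtree = -1):
  height(3) = 1 + max(-1, -1) = 0
  height(24) = 1 + max(-1, -1) = 0
  height(23) = 1 + max(-1, 0) = 1
  height(28) = 1 + max(1, -1) = 2
  height(16) = 1 + max(-1, 2) = 3
  height(7) = 1 + max(0, 3) = 4
  height(37) = 1 + max(-1, -1) = 0
  height(46) = 1 + max(-1, -1) = 0
  height(42) = 1 + max(0, 0) = 1
  height(47) = 1 + max(1, -1) = 2
  height(35) = 1 + max(4, 2) = 5
Height = 5


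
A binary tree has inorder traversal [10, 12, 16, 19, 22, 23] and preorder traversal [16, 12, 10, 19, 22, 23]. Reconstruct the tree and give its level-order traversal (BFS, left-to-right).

Inorder:  [10, 12, 16, 19, 22, 23]
Preorder: [16, 12, 10, 19, 22, 23]
Algorithm: preorder visits root first, so consume preorder in order;
for each root, split the current inorder slice at that value into
left-subtree inorder and right-subtree inorder, then recurse.
Recursive splits:
  root=16; inorder splits into left=[10, 12], right=[19, 22, 23]
  root=12; inorder splits into left=[10], right=[]
  root=10; inorder splits into left=[], right=[]
  root=19; inorder splits into left=[], right=[22, 23]
  root=22; inorder splits into left=[], right=[23]
  root=23; inorder splits into left=[], right=[]
Reconstructed level-order: [16, 12, 19, 10, 22, 23]


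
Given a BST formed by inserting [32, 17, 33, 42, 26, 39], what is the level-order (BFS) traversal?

Tree insertion order: [32, 17, 33, 42, 26, 39]
Tree (level-order array): [32, 17, 33, None, 26, None, 42, None, None, 39]
BFS from the root, enqueuing left then right child of each popped node:
  queue [32] -> pop 32, enqueue [17, 33], visited so far: [32]
  queue [17, 33] -> pop 17, enqueue [26], visited so far: [32, 17]
  queue [33, 26] -> pop 33, enqueue [42], visited so far: [32, 17, 33]
  queue [26, 42] -> pop 26, enqueue [none], visited so far: [32, 17, 33, 26]
  queue [42] -> pop 42, enqueue [39], visited so far: [32, 17, 33, 26, 42]
  queue [39] -> pop 39, enqueue [none], visited so far: [32, 17, 33, 26, 42, 39]
Result: [32, 17, 33, 26, 42, 39]


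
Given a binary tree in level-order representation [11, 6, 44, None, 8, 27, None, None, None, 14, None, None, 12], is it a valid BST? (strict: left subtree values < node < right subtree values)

Level-order array: [11, 6, 44, None, 8, 27, None, None, None, 14, None, None, 12]
Validate using subtree bounds (lo, hi): at each node, require lo < value < hi,
then recurse left with hi=value and right with lo=value.
Preorder trace (stopping at first violation):
  at node 11 with bounds (-inf, +inf): OK
  at node 6 with bounds (-inf, 11): OK
  at node 8 with bounds (6, 11): OK
  at node 44 with bounds (11, +inf): OK
  at node 27 with bounds (11, 44): OK
  at node 14 with bounds (11, 27): OK
  at node 12 with bounds (14, 27): VIOLATION
Node 12 violates its bound: not (14 < 12 < 27).
Result: Not a valid BST


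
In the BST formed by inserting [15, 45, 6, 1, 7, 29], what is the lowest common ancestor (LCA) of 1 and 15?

Tree insertion order: [15, 45, 6, 1, 7, 29]
Tree (level-order array): [15, 6, 45, 1, 7, 29]
In a BST, the LCA of p=1, q=15 is the first node v on the
root-to-leaf path with p <= v <= q (go left if both < v, right if both > v).
Walk from root:
  at 15: 1 <= 15 <= 15, this is the LCA
LCA = 15


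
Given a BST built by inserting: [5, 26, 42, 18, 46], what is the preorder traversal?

Tree insertion order: [5, 26, 42, 18, 46]
Tree (level-order array): [5, None, 26, 18, 42, None, None, None, 46]
Preorder traversal: [5, 26, 18, 42, 46]


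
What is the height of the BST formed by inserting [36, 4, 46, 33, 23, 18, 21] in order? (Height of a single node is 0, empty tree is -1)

Insertion order: [36, 4, 46, 33, 23, 18, 21]
Tree (level-order array): [36, 4, 46, None, 33, None, None, 23, None, 18, None, None, 21]
Compute height bottom-up (empty subtree = -1):
  height(21) = 1 + max(-1, -1) = 0
  height(18) = 1 + max(-1, 0) = 1
  height(23) = 1 + max(1, -1) = 2
  height(33) = 1 + max(2, -1) = 3
  height(4) = 1 + max(-1, 3) = 4
  height(46) = 1 + max(-1, -1) = 0
  height(36) = 1 + max(4, 0) = 5
Height = 5


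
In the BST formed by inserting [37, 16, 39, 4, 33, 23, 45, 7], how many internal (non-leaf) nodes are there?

Tree built from: [37, 16, 39, 4, 33, 23, 45, 7]
Tree (level-order array): [37, 16, 39, 4, 33, None, 45, None, 7, 23]
Rule: An internal node has at least one child.
Per-node child counts:
  node 37: 2 child(ren)
  node 16: 2 child(ren)
  node 4: 1 child(ren)
  node 7: 0 child(ren)
  node 33: 1 child(ren)
  node 23: 0 child(ren)
  node 39: 1 child(ren)
  node 45: 0 child(ren)
Matching nodes: [37, 16, 4, 33, 39]
Count of internal (non-leaf) nodes: 5


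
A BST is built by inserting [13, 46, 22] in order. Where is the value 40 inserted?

Starting tree (level order): [13, None, 46, 22]
Insertion path: 13 -> 46 -> 22
Result: insert 40 as right child of 22
Final tree (level order): [13, None, 46, 22, None, None, 40]


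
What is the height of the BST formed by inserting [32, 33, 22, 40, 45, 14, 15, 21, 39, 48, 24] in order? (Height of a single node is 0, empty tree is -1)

Insertion order: [32, 33, 22, 40, 45, 14, 15, 21, 39, 48, 24]
Tree (level-order array): [32, 22, 33, 14, 24, None, 40, None, 15, None, None, 39, 45, None, 21, None, None, None, 48]
Compute height bottom-up (empty subtree = -1):
  height(21) = 1 + max(-1, -1) = 0
  height(15) = 1 + max(-1, 0) = 1
  height(14) = 1 + max(-1, 1) = 2
  height(24) = 1 + max(-1, -1) = 0
  height(22) = 1 + max(2, 0) = 3
  height(39) = 1 + max(-1, -1) = 0
  height(48) = 1 + max(-1, -1) = 0
  height(45) = 1 + max(-1, 0) = 1
  height(40) = 1 + max(0, 1) = 2
  height(33) = 1 + max(-1, 2) = 3
  height(32) = 1 + max(3, 3) = 4
Height = 4


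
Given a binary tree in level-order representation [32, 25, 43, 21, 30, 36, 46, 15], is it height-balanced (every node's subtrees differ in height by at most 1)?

Tree (level-order array): [32, 25, 43, 21, 30, 36, 46, 15]
Definition: a tree is height-balanced if, at every node, |h(left) - h(right)| <= 1 (empty subtree has height -1).
Bottom-up per-node check:
  node 15: h_left=-1, h_right=-1, diff=0 [OK], height=0
  node 21: h_left=0, h_right=-1, diff=1 [OK], height=1
  node 30: h_left=-1, h_right=-1, diff=0 [OK], height=0
  node 25: h_left=1, h_right=0, diff=1 [OK], height=2
  node 36: h_left=-1, h_right=-1, diff=0 [OK], height=0
  node 46: h_left=-1, h_right=-1, diff=0 [OK], height=0
  node 43: h_left=0, h_right=0, diff=0 [OK], height=1
  node 32: h_left=2, h_right=1, diff=1 [OK], height=3
All nodes satisfy the balance condition.
Result: Balanced


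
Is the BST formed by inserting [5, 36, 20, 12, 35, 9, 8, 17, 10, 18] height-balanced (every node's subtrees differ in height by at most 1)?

Tree (level-order array): [5, None, 36, 20, None, 12, 35, 9, 17, None, None, 8, 10, None, 18]
Definition: a tree is height-balanced if, at every node, |h(left) - h(right)| <= 1 (empty subtree has height -1).
Bottom-up per-node check:
  node 8: h_left=-1, h_right=-1, diff=0 [OK], height=0
  node 10: h_left=-1, h_right=-1, diff=0 [OK], height=0
  node 9: h_left=0, h_right=0, diff=0 [OK], height=1
  node 18: h_left=-1, h_right=-1, diff=0 [OK], height=0
  node 17: h_left=-1, h_right=0, diff=1 [OK], height=1
  node 12: h_left=1, h_right=1, diff=0 [OK], height=2
  node 35: h_left=-1, h_right=-1, diff=0 [OK], height=0
  node 20: h_left=2, h_right=0, diff=2 [FAIL (|2-0|=2 > 1)], height=3
  node 36: h_left=3, h_right=-1, diff=4 [FAIL (|3--1|=4 > 1)], height=4
  node 5: h_left=-1, h_right=4, diff=5 [FAIL (|-1-4|=5 > 1)], height=5
Node 20 violates the condition: |2 - 0| = 2 > 1.
Result: Not balanced


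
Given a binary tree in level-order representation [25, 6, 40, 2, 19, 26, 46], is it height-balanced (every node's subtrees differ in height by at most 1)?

Tree (level-order array): [25, 6, 40, 2, 19, 26, 46]
Definition: a tree is height-balanced if, at every node, |h(left) - h(right)| <= 1 (empty subtree has height -1).
Bottom-up per-node check:
  node 2: h_left=-1, h_right=-1, diff=0 [OK], height=0
  node 19: h_left=-1, h_right=-1, diff=0 [OK], height=0
  node 6: h_left=0, h_right=0, diff=0 [OK], height=1
  node 26: h_left=-1, h_right=-1, diff=0 [OK], height=0
  node 46: h_left=-1, h_right=-1, diff=0 [OK], height=0
  node 40: h_left=0, h_right=0, diff=0 [OK], height=1
  node 25: h_left=1, h_right=1, diff=0 [OK], height=2
All nodes satisfy the balance condition.
Result: Balanced


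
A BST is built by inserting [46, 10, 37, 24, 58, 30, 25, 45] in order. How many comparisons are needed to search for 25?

Search path for 25: 46 -> 10 -> 37 -> 24 -> 30 -> 25
Found: True
Comparisons: 6


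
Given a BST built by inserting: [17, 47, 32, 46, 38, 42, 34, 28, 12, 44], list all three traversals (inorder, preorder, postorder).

Tree insertion order: [17, 47, 32, 46, 38, 42, 34, 28, 12, 44]
Tree (level-order array): [17, 12, 47, None, None, 32, None, 28, 46, None, None, 38, None, 34, 42, None, None, None, 44]
Inorder (L, root, R): [12, 17, 28, 32, 34, 38, 42, 44, 46, 47]
Preorder (root, L, R): [17, 12, 47, 32, 28, 46, 38, 34, 42, 44]
Postorder (L, R, root): [12, 28, 34, 44, 42, 38, 46, 32, 47, 17]


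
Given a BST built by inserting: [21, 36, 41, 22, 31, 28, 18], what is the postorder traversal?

Tree insertion order: [21, 36, 41, 22, 31, 28, 18]
Tree (level-order array): [21, 18, 36, None, None, 22, 41, None, 31, None, None, 28]
Postorder traversal: [18, 28, 31, 22, 41, 36, 21]


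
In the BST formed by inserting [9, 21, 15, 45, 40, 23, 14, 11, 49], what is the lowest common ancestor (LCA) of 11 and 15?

Tree insertion order: [9, 21, 15, 45, 40, 23, 14, 11, 49]
Tree (level-order array): [9, None, 21, 15, 45, 14, None, 40, 49, 11, None, 23]
In a BST, the LCA of p=11, q=15 is the first node v on the
root-to-leaf path with p <= v <= q (go left if both < v, right if both > v).
Walk from root:
  at 9: both 11 and 15 > 9, go right
  at 21: both 11 and 15 < 21, go left
  at 15: 11 <= 15 <= 15, this is the LCA
LCA = 15


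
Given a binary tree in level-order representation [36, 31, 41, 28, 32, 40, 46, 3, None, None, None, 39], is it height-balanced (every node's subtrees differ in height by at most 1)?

Tree (level-order array): [36, 31, 41, 28, 32, 40, 46, 3, None, None, None, 39]
Definition: a tree is height-balanced if, at every node, |h(left) - h(right)| <= 1 (empty subtree has height -1).
Bottom-up per-node check:
  node 3: h_left=-1, h_right=-1, diff=0 [OK], height=0
  node 28: h_left=0, h_right=-1, diff=1 [OK], height=1
  node 32: h_left=-1, h_right=-1, diff=0 [OK], height=0
  node 31: h_left=1, h_right=0, diff=1 [OK], height=2
  node 39: h_left=-1, h_right=-1, diff=0 [OK], height=0
  node 40: h_left=0, h_right=-1, diff=1 [OK], height=1
  node 46: h_left=-1, h_right=-1, diff=0 [OK], height=0
  node 41: h_left=1, h_right=0, diff=1 [OK], height=2
  node 36: h_left=2, h_right=2, diff=0 [OK], height=3
All nodes satisfy the balance condition.
Result: Balanced


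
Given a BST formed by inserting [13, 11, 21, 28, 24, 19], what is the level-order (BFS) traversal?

Tree insertion order: [13, 11, 21, 28, 24, 19]
Tree (level-order array): [13, 11, 21, None, None, 19, 28, None, None, 24]
BFS from the root, enqueuing left then right child of each popped node:
  queue [13] -> pop 13, enqueue [11, 21], visited so far: [13]
  queue [11, 21] -> pop 11, enqueue [none], visited so far: [13, 11]
  queue [21] -> pop 21, enqueue [19, 28], visited so far: [13, 11, 21]
  queue [19, 28] -> pop 19, enqueue [none], visited so far: [13, 11, 21, 19]
  queue [28] -> pop 28, enqueue [24], visited so far: [13, 11, 21, 19, 28]
  queue [24] -> pop 24, enqueue [none], visited so far: [13, 11, 21, 19, 28, 24]
Result: [13, 11, 21, 19, 28, 24]


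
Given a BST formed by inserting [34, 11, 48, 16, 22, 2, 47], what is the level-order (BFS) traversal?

Tree insertion order: [34, 11, 48, 16, 22, 2, 47]
Tree (level-order array): [34, 11, 48, 2, 16, 47, None, None, None, None, 22]
BFS from the root, enqueuing left then right child of each popped node:
  queue [34] -> pop 34, enqueue [11, 48], visited so far: [34]
  queue [11, 48] -> pop 11, enqueue [2, 16], visited so far: [34, 11]
  queue [48, 2, 16] -> pop 48, enqueue [47], visited so far: [34, 11, 48]
  queue [2, 16, 47] -> pop 2, enqueue [none], visited so far: [34, 11, 48, 2]
  queue [16, 47] -> pop 16, enqueue [22], visited so far: [34, 11, 48, 2, 16]
  queue [47, 22] -> pop 47, enqueue [none], visited so far: [34, 11, 48, 2, 16, 47]
  queue [22] -> pop 22, enqueue [none], visited so far: [34, 11, 48, 2, 16, 47, 22]
Result: [34, 11, 48, 2, 16, 47, 22]


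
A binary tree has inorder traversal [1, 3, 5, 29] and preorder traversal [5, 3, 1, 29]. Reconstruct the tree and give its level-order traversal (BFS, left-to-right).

Inorder:  [1, 3, 5, 29]
Preorder: [5, 3, 1, 29]
Algorithm: preorder visits root first, so consume preorder in order;
for each root, split the current inorder slice at that value into
left-subtree inorder and right-subtree inorder, then recurse.
Recursive splits:
  root=5; inorder splits into left=[1, 3], right=[29]
  root=3; inorder splits into left=[1], right=[]
  root=1; inorder splits into left=[], right=[]
  root=29; inorder splits into left=[], right=[]
Reconstructed level-order: [5, 3, 29, 1]


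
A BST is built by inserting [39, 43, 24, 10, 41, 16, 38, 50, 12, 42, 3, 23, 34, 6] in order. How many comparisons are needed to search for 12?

Search path for 12: 39 -> 24 -> 10 -> 16 -> 12
Found: True
Comparisons: 5


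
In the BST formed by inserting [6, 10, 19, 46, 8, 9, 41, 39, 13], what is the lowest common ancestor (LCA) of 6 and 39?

Tree insertion order: [6, 10, 19, 46, 8, 9, 41, 39, 13]
Tree (level-order array): [6, None, 10, 8, 19, None, 9, 13, 46, None, None, None, None, 41, None, 39]
In a BST, the LCA of p=6, q=39 is the first node v on the
root-to-leaf path with p <= v <= q (go left if both < v, right if both > v).
Walk from root:
  at 6: 6 <= 6 <= 39, this is the LCA
LCA = 6


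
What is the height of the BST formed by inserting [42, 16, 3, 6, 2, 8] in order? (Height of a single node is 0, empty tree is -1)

Insertion order: [42, 16, 3, 6, 2, 8]
Tree (level-order array): [42, 16, None, 3, None, 2, 6, None, None, None, 8]
Compute height bottom-up (empty subtree = -1):
  height(2) = 1 + max(-1, -1) = 0
  height(8) = 1 + max(-1, -1) = 0
  height(6) = 1 + max(-1, 0) = 1
  height(3) = 1 + max(0, 1) = 2
  height(16) = 1 + max(2, -1) = 3
  height(42) = 1 + max(3, -1) = 4
Height = 4


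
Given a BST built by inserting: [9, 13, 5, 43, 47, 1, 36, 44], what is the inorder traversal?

Tree insertion order: [9, 13, 5, 43, 47, 1, 36, 44]
Tree (level-order array): [9, 5, 13, 1, None, None, 43, None, None, 36, 47, None, None, 44]
Inorder traversal: [1, 5, 9, 13, 36, 43, 44, 47]


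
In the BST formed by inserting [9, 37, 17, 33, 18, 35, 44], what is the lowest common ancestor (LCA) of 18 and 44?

Tree insertion order: [9, 37, 17, 33, 18, 35, 44]
Tree (level-order array): [9, None, 37, 17, 44, None, 33, None, None, 18, 35]
In a BST, the LCA of p=18, q=44 is the first node v on the
root-to-leaf path with p <= v <= q (go left if both < v, right if both > v).
Walk from root:
  at 9: both 18 and 44 > 9, go right
  at 37: 18 <= 37 <= 44, this is the LCA
LCA = 37


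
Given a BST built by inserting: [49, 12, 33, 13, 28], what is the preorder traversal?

Tree insertion order: [49, 12, 33, 13, 28]
Tree (level-order array): [49, 12, None, None, 33, 13, None, None, 28]
Preorder traversal: [49, 12, 33, 13, 28]


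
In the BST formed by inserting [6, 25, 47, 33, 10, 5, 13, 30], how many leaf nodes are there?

Tree built from: [6, 25, 47, 33, 10, 5, 13, 30]
Tree (level-order array): [6, 5, 25, None, None, 10, 47, None, 13, 33, None, None, None, 30]
Rule: A leaf has 0 children.
Per-node child counts:
  node 6: 2 child(ren)
  node 5: 0 child(ren)
  node 25: 2 child(ren)
  node 10: 1 child(ren)
  node 13: 0 child(ren)
  node 47: 1 child(ren)
  node 33: 1 child(ren)
  node 30: 0 child(ren)
Matching nodes: [5, 13, 30]
Count of leaf nodes: 3


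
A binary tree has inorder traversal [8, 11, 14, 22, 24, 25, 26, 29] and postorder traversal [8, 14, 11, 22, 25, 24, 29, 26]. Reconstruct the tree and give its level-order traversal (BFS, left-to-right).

Inorder:   [8, 11, 14, 22, 24, 25, 26, 29]
Postorder: [8, 14, 11, 22, 25, 24, 29, 26]
Algorithm: postorder visits root last, so walk postorder right-to-left;
each value is the root of the current inorder slice — split it at that
value, recurse on the right subtree first, then the left.
Recursive splits:
  root=26; inorder splits into left=[8, 11, 14, 22, 24, 25], right=[29]
  root=29; inorder splits into left=[], right=[]
  root=24; inorder splits into left=[8, 11, 14, 22], right=[25]
  root=25; inorder splits into left=[], right=[]
  root=22; inorder splits into left=[8, 11, 14], right=[]
  root=11; inorder splits into left=[8], right=[14]
  root=14; inorder splits into left=[], right=[]
  root=8; inorder splits into left=[], right=[]
Reconstructed level-order: [26, 24, 29, 22, 25, 11, 8, 14]


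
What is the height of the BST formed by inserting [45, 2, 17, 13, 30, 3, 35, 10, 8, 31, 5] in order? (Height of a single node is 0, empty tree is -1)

Insertion order: [45, 2, 17, 13, 30, 3, 35, 10, 8, 31, 5]
Tree (level-order array): [45, 2, None, None, 17, 13, 30, 3, None, None, 35, None, 10, 31, None, 8, None, None, None, 5]
Compute height bottom-up (empty subtree = -1):
  height(5) = 1 + max(-1, -1) = 0
  height(8) = 1 + max(0, -1) = 1
  height(10) = 1 + max(1, -1) = 2
  height(3) = 1 + max(-1, 2) = 3
  height(13) = 1 + max(3, -1) = 4
  height(31) = 1 + max(-1, -1) = 0
  height(35) = 1 + max(0, -1) = 1
  height(30) = 1 + max(-1, 1) = 2
  height(17) = 1 + max(4, 2) = 5
  height(2) = 1 + max(-1, 5) = 6
  height(45) = 1 + max(6, -1) = 7
Height = 7
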